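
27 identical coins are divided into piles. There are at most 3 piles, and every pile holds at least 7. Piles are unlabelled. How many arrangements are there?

The partitions of 27 that satisfy the conditions:
27
20,7
19,8
18,9
17,10
16,11
15,12
14,13
13,7,7
12,8,7
11,9,7
11,8,8
10,10,7
10,9,8
9,9,9

15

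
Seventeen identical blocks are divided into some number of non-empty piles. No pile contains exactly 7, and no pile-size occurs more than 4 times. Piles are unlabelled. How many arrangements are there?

171

There are 171 such partitions.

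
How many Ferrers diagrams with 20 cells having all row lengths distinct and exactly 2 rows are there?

They are:
19+1
18+2
17+3
16+4
15+5
14+6
13+7
12+8
11+9

9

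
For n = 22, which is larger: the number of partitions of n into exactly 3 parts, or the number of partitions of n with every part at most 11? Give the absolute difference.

Partitions of 22 into exactly 3 parts: 40.
Partitions of 22 with every part at most 11: 863.
|40 − 863| = 823.

823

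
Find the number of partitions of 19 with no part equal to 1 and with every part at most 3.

3

The partitions of 19 that satisfy the conditions:
3 + 3 + 3 + 3 + 3 + 2 + 2
3 + 3 + 3 + 2 + 2 + 2 + 2 + 2
3 + 2 + 2 + 2 + 2 + 2 + 2 + 2 + 2
That's 3 in total.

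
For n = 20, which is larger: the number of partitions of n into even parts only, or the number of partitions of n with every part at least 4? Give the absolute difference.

Partitions of 20 into even parts only: 42.
Partitions of 20 with every part at least 4: 24.
|42 − 24| = 18.

18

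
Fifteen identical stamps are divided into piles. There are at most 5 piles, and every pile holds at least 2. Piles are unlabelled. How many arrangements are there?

A partial list (first 12 by largest part):
15
13 + 2
12 + 3
11 + 4
11 + 2 + 2
10 + 5
10 + 3 + 2
9 + 6
9 + 4 + 2
9 + 3 + 3
9 + 2 + 2 + 2
8 + 7
…and 25 more, for 37 total.

37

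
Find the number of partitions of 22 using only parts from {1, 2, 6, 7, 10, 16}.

75

Enumerating by decreasing first part gives 75 partitions in all.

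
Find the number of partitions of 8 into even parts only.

5

The partitions of 8 that satisfy the conditions:
8
6, 2
4, 4
4, 2, 2
2, 2, 2, 2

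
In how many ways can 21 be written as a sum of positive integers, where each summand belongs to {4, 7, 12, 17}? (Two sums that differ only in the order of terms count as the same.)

2

They are:
17, 4
7, 7, 7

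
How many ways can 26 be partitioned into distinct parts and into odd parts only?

They are:
25+1
23+3
21+5
19+7
17+9
17+5+3+1
15+11
15+7+3+1
13+9+3+1
13+7+5+1
11+9+5+1
11+7+5+3
Counting gives 12.

12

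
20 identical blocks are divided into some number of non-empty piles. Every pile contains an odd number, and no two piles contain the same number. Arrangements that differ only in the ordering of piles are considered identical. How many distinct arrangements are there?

7

The partitions of 20 that satisfy the conditions:
1, 19
3, 17
5, 15
7, 13
9, 11
1, 3, 5, 11
1, 3, 7, 9
That's 7 in total.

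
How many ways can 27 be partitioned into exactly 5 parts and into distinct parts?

There are too many to list fully; the first 12 (by largest part) are:
17+4+3+2+1
16+5+3+2+1
15+6+3+2+1
15+5+4+2+1
14+7+3+2+1
14+6+4+2+1
14+5+4+3+1
13+8+3+2+1
13+7+4+2+1
13+6+5+2+1
13+6+4+3+1
13+5+4+3+2
…and 35 more, for 47 total.

47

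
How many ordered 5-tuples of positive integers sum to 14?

715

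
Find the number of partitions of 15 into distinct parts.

27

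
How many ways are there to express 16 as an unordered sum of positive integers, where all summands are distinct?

32

There are too many to list fully; the first 12 (by largest part) are:
16
15 + 1
14 + 2
13 + 3
13 + 2 + 1
12 + 4
12 + 3 + 1
11 + 5
11 + 4 + 1
11 + 3 + 2
10 + 6
10 + 5 + 1
…and 20 more, for 32 total.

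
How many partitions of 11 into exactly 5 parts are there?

10

Listing the qualifying partitions of 11:
7+1+1+1+1
6+2+1+1+1
5+3+1+1+1
5+2+2+1+1
4+4+1+1+1
4+3+2+1+1
4+2+2+2+1
3+3+3+1+1
3+3+2+2+1
3+2+2+2+2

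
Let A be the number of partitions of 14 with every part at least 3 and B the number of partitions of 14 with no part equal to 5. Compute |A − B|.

92

Partitions of 14 with every part at least 3: 13.
Partitions of 14 with no part equal to 5: 105.
|13 − 105| = 92.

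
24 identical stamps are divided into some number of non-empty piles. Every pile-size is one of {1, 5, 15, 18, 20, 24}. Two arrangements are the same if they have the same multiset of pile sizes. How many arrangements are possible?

The partitions of 24 that satisfy the conditions:
24
20 + 1 + 1 + 1 + 1
18 + 5 + 1
18 + 1 + 1 + 1 + 1 + 1 + 1
15 + 5 + 1 + 1 + 1 + 1
15 + 1 + 1 + 1 + 1 + 1 + 1 + 1 + 1 + 1
5 + 5 + 5 + 5 + 1 + 1 + 1 + 1
5 + 5 + 5 + 1 + 1 + 1 + 1 + 1 + 1 + 1 + 1 + 1
5 + 5 + 1 + 1 + 1 + 1 + 1 + 1 + 1 + 1 + 1 + 1 + 1 + 1 + 1 + 1
5 + 1 + 1 + 1 + 1 + 1 + 1 + 1 + 1 + 1 + 1 + 1 + 1 + 1 + 1 + 1 + 1 + 1 + 1 + 1
1 + 1 + 1 + 1 + 1 + 1 + 1 + 1 + 1 + 1 + 1 + 1 + 1 + 1 + 1 + 1 + 1 + 1 + 1 + 1 + 1 + 1 + 1 + 1
That's 11 in total.

11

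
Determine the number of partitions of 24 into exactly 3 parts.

48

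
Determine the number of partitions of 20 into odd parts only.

64

There are too many to list fully; the first 12 (by largest part) are:
19, 1
17, 3
17, 1, 1, 1
15, 5
15, 3, 1, 1
15, 1, 1, 1, 1, 1
13, 7
13, 5, 1, 1
13, 3, 3, 1
13, 3, 1, 1, 1, 1
13, 1, 1, 1, 1, 1, 1, 1
11, 9
…and 52 more, for 64 total.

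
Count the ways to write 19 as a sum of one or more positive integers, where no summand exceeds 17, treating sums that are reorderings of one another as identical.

488

A full systematic count gives 488.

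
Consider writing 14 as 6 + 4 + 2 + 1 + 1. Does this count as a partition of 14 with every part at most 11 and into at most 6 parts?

The parts sum to 14, and the condition 'no summand exceeds 11' holds; the condition 'there are at most 6 summands' holds.

Yes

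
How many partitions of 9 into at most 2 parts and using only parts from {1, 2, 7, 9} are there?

Listing the qualifying partitions of 9:
9
7,2

2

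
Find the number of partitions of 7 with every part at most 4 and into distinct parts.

2

Listing the qualifying partitions of 7:
3 + 4
1 + 2 + 4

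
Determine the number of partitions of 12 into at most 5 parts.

There are too many to list fully; the first 12 (by largest part) are:
12
11,1
10,2
10,1,1
9,3
9,2,1
9,1,1,1
8,4
8,3,1
8,2,2
8,2,1,1
8,1,1,1,1
…and 35 more, for 47 total.

47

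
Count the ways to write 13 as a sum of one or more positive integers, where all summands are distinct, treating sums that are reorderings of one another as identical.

18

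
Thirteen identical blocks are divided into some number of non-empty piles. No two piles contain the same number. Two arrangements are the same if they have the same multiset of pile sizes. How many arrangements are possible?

The partitions of 13 that satisfy the conditions:
13
1,12
2,11
3,10
1,2,10
4,9
1,3,9
5,8
1,4,8
2,3,8
6,7
1,5,7
2,4,7
1,2,3,7
2,5,6
3,4,6
1,2,4,6
1,3,4,5
Counting gives 18.

18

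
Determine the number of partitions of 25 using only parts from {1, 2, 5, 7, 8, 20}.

Enumerating by decreasing first part gives 129 partitions in all.

129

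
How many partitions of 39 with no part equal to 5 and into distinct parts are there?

Enumerating by decreasing first part gives 642 partitions in all.

642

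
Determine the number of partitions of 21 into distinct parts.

76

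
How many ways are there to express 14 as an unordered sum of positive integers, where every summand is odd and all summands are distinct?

They are:
1 + 13
3 + 11
5 + 9
That's 3 in total.

3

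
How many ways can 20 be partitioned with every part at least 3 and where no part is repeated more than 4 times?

A partial list (first 12 by largest part):
20
17 + 3
16 + 4
15 + 5
14 + 6
14 + 3 + 3
13 + 7
13 + 4 + 3
12 + 8
12 + 5 + 3
12 + 4 + 4
11 + 9
…and 35 more, for 47 total.

47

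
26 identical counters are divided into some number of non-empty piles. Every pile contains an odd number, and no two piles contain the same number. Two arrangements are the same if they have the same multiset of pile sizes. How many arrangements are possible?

12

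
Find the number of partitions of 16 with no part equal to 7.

201

Enumerating by decreasing first part gives 201 partitions in all.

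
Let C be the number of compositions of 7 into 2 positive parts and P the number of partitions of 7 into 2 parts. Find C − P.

3

Compositions: C(6,1) = 6.
Partitions of 7 into exactly 2 parts: 3.
Difference: 6 − 3 = 3.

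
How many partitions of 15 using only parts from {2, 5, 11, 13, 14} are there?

4

They are:
13, 2
11, 2, 2
5, 5, 5
5, 2, 2, 2, 2, 2
Counting gives 4.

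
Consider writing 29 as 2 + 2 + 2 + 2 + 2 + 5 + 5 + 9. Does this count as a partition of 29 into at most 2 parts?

The parts sum to 29, and the condition 'there are at most 2 summands' is violated.

No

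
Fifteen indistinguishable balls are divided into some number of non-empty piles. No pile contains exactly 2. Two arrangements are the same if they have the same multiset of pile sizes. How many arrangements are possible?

There are 75 such partitions.

75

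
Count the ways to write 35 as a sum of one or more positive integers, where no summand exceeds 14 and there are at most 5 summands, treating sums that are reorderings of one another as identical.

Direct enumeration gives 414 partitions.

414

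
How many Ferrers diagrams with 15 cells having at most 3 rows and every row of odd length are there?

8

Enumerating:
15
1 + 1 + 13
1 + 3 + 11
1 + 5 + 9
3 + 3 + 9
1 + 7 + 7
3 + 5 + 7
5 + 5 + 5
That's 8 in total.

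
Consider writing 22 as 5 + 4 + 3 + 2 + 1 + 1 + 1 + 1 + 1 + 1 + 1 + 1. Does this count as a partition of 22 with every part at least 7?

The parts sum to 22, and the condition 'every summand is at least 7' is violated.

No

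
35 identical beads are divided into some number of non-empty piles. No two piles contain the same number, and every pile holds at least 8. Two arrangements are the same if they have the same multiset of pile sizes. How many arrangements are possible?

The partitions of 35 that satisfy the conditions:
35
8 + 27
9 + 26
10 + 25
11 + 24
12 + 23
13 + 22
14 + 21
15 + 20
16 + 19
17 + 18
8 + 9 + 18
8 + 10 + 17
8 + 11 + 16
9 + 10 + 16
8 + 12 + 15
9 + 11 + 15
8 + 13 + 14
9 + 12 + 14
10 + 11 + 14
10 + 12 + 13
That's 21 in total.

21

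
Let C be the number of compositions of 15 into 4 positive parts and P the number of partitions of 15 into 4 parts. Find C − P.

Compositions: C(14,3) = 364.
Unordered (partitions into 4 parts): 27.
Difference: 364 − 27 = 337.

337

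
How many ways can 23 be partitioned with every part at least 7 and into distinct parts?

6

Enumerating:
23
16 + 7
15 + 8
14 + 9
13 + 10
12 + 11
That's 6 in total.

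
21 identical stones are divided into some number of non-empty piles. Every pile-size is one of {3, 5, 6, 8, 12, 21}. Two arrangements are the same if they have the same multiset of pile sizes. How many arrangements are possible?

11

Listing the qualifying partitions of 21:
21
12+6+3
12+3+3+3
8+8+5
8+5+5+3
6+6+6+3
6+6+3+3+3
6+5+5+5
6+3+3+3+3+3
5+5+5+3+3
3+3+3+3+3+3+3
Counting gives 11.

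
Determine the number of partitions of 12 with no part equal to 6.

A partial list (first 12 by largest part):
12
11 + 1
10 + 2
10 + 1 + 1
9 + 3
9 + 2 + 1
9 + 1 + 1 + 1
8 + 4
8 + 3 + 1
8 + 2 + 2
8 + 2 + 1 + 1
8 + 1 + 1 + 1 + 1
…and 54 more, for 66 total.

66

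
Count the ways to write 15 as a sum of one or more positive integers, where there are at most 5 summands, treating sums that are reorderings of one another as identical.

A full systematic count gives 84.

84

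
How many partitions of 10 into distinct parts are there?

10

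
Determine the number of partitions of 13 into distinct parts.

They are:
13
12,1
11,2
10,3
10,2,1
9,4
9,3,1
8,5
8,4,1
8,3,2
7,6
7,5,1
7,4,2
7,3,2,1
6,5,2
6,4,3
6,4,2,1
5,4,3,1

18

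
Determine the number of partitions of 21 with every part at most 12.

725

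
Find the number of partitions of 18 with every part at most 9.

There are 318 such partitions.

318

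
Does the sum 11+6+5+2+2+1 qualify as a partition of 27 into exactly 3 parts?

The parts sum to 27, and the condition 'there are exactly 3 summands' is violated.

No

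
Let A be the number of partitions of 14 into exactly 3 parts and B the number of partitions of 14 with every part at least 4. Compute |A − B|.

Partitions of 14 into exactly 3 parts: 16.
Partitions of 14 with every part at least 4: 7.
|16 − 7| = 9.

9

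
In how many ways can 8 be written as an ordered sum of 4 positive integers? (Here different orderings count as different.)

By stars and bars with positive parts, the count is C(7,3) = 35.

35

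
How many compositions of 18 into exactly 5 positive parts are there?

By stars and bars with positive parts, the count is C(17,4) = 2380.

2380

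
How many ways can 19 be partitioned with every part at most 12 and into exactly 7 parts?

A partial list (first 12 by largest part):
12, 2, 1, 1, 1, 1, 1
11, 3, 1, 1, 1, 1, 1
11, 2, 2, 1, 1, 1, 1
10, 4, 1, 1, 1, 1, 1
10, 3, 2, 1, 1, 1, 1
10, 2, 2, 2, 1, 1, 1
9, 5, 1, 1, 1, 1, 1
9, 4, 2, 1, 1, 1, 1
9, 3, 3, 1, 1, 1, 1
9, 3, 2, 2, 1, 1, 1
9, 2, 2, 2, 2, 1, 1
8, 6, 1, 1, 1, 1, 1
…and 52 more, for 64 total.

64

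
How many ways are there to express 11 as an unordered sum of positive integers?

56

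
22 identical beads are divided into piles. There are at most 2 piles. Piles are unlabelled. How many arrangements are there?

The partitions of 22 that satisfy the conditions:
22
1 + 21
2 + 20
3 + 19
4 + 18
5 + 17
6 + 16
7 + 15
8 + 14
9 + 13
10 + 12
11 + 11

12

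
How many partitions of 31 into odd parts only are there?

340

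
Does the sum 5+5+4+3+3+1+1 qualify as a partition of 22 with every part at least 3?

The parts sum to 22, and the condition 'every summand is at least 3' is violated.

No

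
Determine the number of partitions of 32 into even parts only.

231

Enumerating by decreasing first part gives 231 partitions in all.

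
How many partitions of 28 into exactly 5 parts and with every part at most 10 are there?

A full systematic count gives 102.

102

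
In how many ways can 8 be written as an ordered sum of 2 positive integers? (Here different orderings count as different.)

A composition of 8 into 2 positive parts is chosen by placing 1 dividers among the 7 gaps between 8 units: C(7,1) = 7.

7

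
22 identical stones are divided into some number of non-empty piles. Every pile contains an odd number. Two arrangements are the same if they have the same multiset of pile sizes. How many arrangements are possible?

89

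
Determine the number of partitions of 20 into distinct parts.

64

There are too many to list fully; the first 12 (by largest part) are:
20
19 + 1
18 + 2
17 + 3
17 + 2 + 1
16 + 4
16 + 3 + 1
15 + 5
15 + 4 + 1
15 + 3 + 2
14 + 6
14 + 5 + 1
…and 52 more, for 64 total.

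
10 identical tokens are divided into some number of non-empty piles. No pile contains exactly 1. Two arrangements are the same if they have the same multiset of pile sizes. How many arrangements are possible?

The partitions of 10 that satisfy the conditions:
10
8+2
7+3
6+4
6+2+2
5+5
5+3+2
4+4+2
4+3+3
4+2+2+2
3+3+2+2
2+2+2+2+2

12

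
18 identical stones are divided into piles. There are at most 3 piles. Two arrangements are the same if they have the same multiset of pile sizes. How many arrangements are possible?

37

A partial list (first 12 by largest part):
18
17,1
16,2
16,1,1
15,3
15,2,1
14,4
14,3,1
14,2,2
13,5
13,4,1
13,3,2
…and 25 more, for 37 total.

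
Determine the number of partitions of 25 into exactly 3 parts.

52

There are too many to list fully; the first 12 (by largest part) are:
23, 1, 1
22, 2, 1
21, 3, 1
21, 2, 2
20, 4, 1
20, 3, 2
19, 5, 1
19, 4, 2
19, 3, 3
18, 6, 1
18, 5, 2
18, 4, 3
…and 40 more, for 52 total.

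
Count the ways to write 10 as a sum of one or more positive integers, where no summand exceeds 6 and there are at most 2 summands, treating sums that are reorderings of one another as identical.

2

They are:
6+4
5+5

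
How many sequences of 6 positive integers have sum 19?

Place 5 bars in the 18 internal gaps of a row of 19 dots: C(18,5) = 8568.

8568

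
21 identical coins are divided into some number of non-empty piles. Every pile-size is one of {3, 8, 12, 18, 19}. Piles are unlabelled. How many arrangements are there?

3

The partitions of 21 that satisfy the conditions:
18,3
12,3,3,3
3,3,3,3,3,3,3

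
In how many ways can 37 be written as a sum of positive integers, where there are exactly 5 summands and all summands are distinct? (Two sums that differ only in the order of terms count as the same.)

255

Counting exhaustively, 255 partitions satisfy the conditions.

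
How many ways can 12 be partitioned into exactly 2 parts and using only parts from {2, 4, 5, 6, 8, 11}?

2

Listing the qualifying partitions of 12:
8, 4
6, 6
Counting gives 2.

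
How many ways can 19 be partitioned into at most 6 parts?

235

Systematic enumeration (by largest part, then next-largest, …) yields 235.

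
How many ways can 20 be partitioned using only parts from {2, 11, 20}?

2

They are:
20
2 + 2 + 2 + 2 + 2 + 2 + 2 + 2 + 2 + 2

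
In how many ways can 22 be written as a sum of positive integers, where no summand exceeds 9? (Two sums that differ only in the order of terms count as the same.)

732

Counting exhaustively, 732 partitions satisfy the conditions.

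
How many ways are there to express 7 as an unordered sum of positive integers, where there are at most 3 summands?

The partitions of 7 that satisfy the conditions:
7
6 + 1
5 + 2
5 + 1 + 1
4 + 3
4 + 2 + 1
3 + 3 + 1
3 + 2 + 2

8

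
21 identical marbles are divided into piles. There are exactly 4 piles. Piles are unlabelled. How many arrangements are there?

There are 72 such partitions.

72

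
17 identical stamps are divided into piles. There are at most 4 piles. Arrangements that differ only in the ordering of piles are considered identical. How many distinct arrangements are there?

72

A full systematic count gives 72.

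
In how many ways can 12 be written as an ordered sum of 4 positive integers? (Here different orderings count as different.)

165

A composition of 12 into 4 positive parts is chosen by placing 3 dividers among the 11 gaps between 12 units: C(11,3) = 165.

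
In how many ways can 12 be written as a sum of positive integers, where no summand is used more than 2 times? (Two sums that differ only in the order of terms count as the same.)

36

A partial list (first 12 by largest part):
12
11 + 1
10 + 2
10 + 1 + 1
9 + 3
9 + 2 + 1
8 + 4
8 + 3 + 1
8 + 2 + 2
8 + 2 + 1 + 1
7 + 5
7 + 4 + 1
…and 24 more, for 36 total.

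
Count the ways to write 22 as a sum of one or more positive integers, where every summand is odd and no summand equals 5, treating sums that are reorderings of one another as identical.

A partial list (first 12 by largest part):
21, 1
19, 3
19, 1, 1, 1
17, 3, 1, 1
17, 1, 1, 1, 1, 1
15, 7
15, 3, 3, 1
15, 3, 1, 1, 1, 1
15, 1, 1, 1, 1, 1, 1, 1
13, 9
13, 7, 1, 1
13, 3, 3, 3
…and 39 more, for 51 total.

51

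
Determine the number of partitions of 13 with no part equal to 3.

A partial list (first 12 by largest part):
13
12, 1
11, 2
11, 1, 1
10, 2, 1
10, 1, 1, 1
9, 4
9, 2, 2
9, 2, 1, 1
9, 1, 1, 1, 1
8, 5
8, 4, 1
…and 47 more, for 59 total.

59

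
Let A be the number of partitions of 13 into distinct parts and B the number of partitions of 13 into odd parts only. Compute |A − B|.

0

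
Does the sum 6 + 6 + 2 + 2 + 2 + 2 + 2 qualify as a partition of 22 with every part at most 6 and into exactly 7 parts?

Yes

The parts sum to 22, and the condition 'no summand exceeds 6' holds; the condition 'there are exactly 7 summands' holds.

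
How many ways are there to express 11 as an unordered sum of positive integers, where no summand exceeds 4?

27

There are too many to list fully; the first 12 (by largest part) are:
3+4+4
1+2+4+4
1+1+1+4+4
1+3+3+4
2+2+3+4
1+1+2+3+4
1+1+1+1+3+4
1+2+2+2+4
1+1+1+2+2+4
1+1+1+1+1+2+4
1+1+1+1+1+1+1+4
2+3+3+3
…and 15 more, for 27 total.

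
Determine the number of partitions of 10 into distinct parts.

10

They are:
10
1,9
2,8
3,7
1,2,7
4,6
1,3,6
1,4,5
2,3,5
1,2,3,4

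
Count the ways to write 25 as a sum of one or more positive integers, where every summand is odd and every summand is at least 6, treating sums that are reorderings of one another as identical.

3

The partitions of 25 that satisfy the conditions:
25
11,7,7
9,9,7
That's 3 in total.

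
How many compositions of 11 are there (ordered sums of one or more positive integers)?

1024

The number of compositions of n is 2^(n−1); here 2^10 = 1024.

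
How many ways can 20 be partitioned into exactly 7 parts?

82

Enumerating by decreasing first part gives 82 partitions in all.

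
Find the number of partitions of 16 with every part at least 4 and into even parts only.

7

The partitions of 16 that satisfy the conditions:
16
12,4
10,6
8,8
8,4,4
6,6,4
4,4,4,4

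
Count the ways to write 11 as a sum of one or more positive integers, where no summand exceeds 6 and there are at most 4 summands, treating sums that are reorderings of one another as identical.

16

Enumerating:
6 + 5
6 + 4 + 1
6 + 3 + 2
6 + 3 + 1 + 1
6 + 2 + 2 + 1
5 + 5 + 1
5 + 4 + 2
5 + 4 + 1 + 1
5 + 3 + 3
5 + 3 + 2 + 1
5 + 2 + 2 + 2
4 + 4 + 3
4 + 4 + 2 + 1
4 + 3 + 3 + 1
4 + 3 + 2 + 2
3 + 3 + 3 + 2
That's 16 in total.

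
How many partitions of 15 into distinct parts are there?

A partial list (first 12 by largest part):
15
14+1
13+2
12+3
12+2+1
11+4
11+3+1
10+5
10+4+1
10+3+2
9+6
9+5+1
…and 15 more, for 27 total.

27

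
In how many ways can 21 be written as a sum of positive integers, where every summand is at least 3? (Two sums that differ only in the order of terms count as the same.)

There are too many to list fully; the first 12 (by largest part) are:
21
18, 3
17, 4
16, 5
15, 6
15, 3, 3
14, 7
14, 4, 3
13, 8
13, 5, 3
13, 4, 4
12, 9
…and 48 more, for 60 total.

60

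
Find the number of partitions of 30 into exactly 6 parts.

532

There are 532 such partitions.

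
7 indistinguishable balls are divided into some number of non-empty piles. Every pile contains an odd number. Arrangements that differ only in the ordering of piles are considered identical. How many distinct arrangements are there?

5

The partitions of 7 that satisfy the conditions:
7
5+1+1
3+3+1
3+1+1+1+1
1+1+1+1+1+1+1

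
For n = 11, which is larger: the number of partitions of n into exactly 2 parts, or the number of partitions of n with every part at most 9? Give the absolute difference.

49

Partitions of 11 into exactly 2 parts: 5.
Partitions of 11 with every part at most 9: 54.
|5 − 54| = 49.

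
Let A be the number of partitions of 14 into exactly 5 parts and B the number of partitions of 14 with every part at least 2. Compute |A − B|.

Partitions of 14 into exactly 5 parts: 23.
Partitions of 14 with every part at least 2: 34.
|23 − 34| = 11.

11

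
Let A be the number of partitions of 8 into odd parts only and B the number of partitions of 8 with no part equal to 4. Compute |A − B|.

Partitions of 8 into odd parts only: 6.
Partitions of 8 with no part equal to 4: 17.
|6 − 17| = 11.

11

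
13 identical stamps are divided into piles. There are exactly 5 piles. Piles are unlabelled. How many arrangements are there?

18

They are:
9 + 1 + 1 + 1 + 1
8 + 2 + 1 + 1 + 1
7 + 3 + 1 + 1 + 1
7 + 2 + 2 + 1 + 1
6 + 4 + 1 + 1 + 1
6 + 3 + 2 + 1 + 1
6 + 2 + 2 + 2 + 1
5 + 5 + 1 + 1 + 1
5 + 4 + 2 + 1 + 1
5 + 3 + 3 + 1 + 1
5 + 3 + 2 + 2 + 1
5 + 2 + 2 + 2 + 2
4 + 4 + 3 + 1 + 1
4 + 4 + 2 + 2 + 1
4 + 3 + 3 + 2 + 1
4 + 3 + 2 + 2 + 2
3 + 3 + 3 + 3 + 1
3 + 3 + 3 + 2 + 2
Counting gives 18.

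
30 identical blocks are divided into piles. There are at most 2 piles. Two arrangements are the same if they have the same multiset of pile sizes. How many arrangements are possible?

Listing the qualifying partitions of 30:
30
29+1
28+2
27+3
26+4
25+5
24+6
23+7
22+8
21+9
20+10
19+11
18+12
17+13
16+14
15+15
Counting gives 16.

16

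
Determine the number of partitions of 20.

627

A full systematic count gives 627.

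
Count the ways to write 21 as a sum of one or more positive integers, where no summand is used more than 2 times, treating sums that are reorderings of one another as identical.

There are 243 such partitions.

243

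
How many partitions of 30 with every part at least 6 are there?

40

There are too many to list fully; the first 12 (by largest part) are:
30
24, 6
23, 7
22, 8
21, 9
20, 10
19, 11
18, 12
18, 6, 6
17, 13
17, 7, 6
16, 14
…and 28 more, for 40 total.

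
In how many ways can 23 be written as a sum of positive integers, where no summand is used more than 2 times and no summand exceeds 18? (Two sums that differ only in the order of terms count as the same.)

345

Enumerating by decreasing first part gives 345 partitions in all.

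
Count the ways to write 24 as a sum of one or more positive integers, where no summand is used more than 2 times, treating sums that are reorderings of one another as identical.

Systematic enumeration (by largest part, then next-largest, …) yields 431.

431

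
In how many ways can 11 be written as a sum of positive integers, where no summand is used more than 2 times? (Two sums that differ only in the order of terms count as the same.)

There are too many to list fully; the first 12 (by largest part) are:
11
10,1
9,2
9,1,1
8,3
8,2,1
7,4
7,3,1
7,2,2
7,2,1,1
6,5
6,4,1
…and 15 more, for 27 total.

27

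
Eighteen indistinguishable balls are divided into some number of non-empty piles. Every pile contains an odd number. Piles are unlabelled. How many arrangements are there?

There are too many to list fully; the first 12 (by largest part) are:
17,1
15,3
15,1,1,1
13,5
13,3,1,1
13,1,1,1,1,1
11,7
11,5,1,1
11,3,3,1
11,3,1,1,1,1
11,1,1,1,1,1,1,1
9,9
…and 34 more, for 46 total.

46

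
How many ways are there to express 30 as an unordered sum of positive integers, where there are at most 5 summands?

A full systematic count gives 674.

674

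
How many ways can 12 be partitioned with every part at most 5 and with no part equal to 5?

There are too many to list fully; the first 12 (by largest part) are:
4+4+4
4+4+3+1
4+4+2+2
4+4+2+1+1
4+4+1+1+1+1
4+3+3+2
4+3+3+1+1
4+3+2+2+1
4+3+2+1+1+1
4+3+1+1+1+1+1
4+2+2+2+2
4+2+2+2+1+1
…and 22 more, for 34 total.

34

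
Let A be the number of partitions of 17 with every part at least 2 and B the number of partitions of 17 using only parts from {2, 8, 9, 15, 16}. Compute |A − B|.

Partitions of 17 with every part at least 2: 66.
Partitions of 17 using only parts from {2, 8, 9, 15, 16}: 3.
|66 − 3| = 63.

63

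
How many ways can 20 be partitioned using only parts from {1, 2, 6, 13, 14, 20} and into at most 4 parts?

Enumerating:
20
14,6
14,2,2,2
13,6,1
6,6,6,2
That's 5 in total.

5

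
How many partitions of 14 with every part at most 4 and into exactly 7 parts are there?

The partitions of 14 that satisfy the conditions:
4, 4, 2, 1, 1, 1, 1
4, 3, 3, 1, 1, 1, 1
4, 3, 2, 2, 1, 1, 1
4, 2, 2, 2, 2, 1, 1
3, 3, 3, 2, 1, 1, 1
3, 3, 2, 2, 2, 1, 1
3, 2, 2, 2, 2, 2, 1
2, 2, 2, 2, 2, 2, 2

8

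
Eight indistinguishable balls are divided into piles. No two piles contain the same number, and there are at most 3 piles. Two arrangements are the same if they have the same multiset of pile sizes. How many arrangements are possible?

They are:
8
7 + 1
6 + 2
5 + 3
5 + 2 + 1
4 + 3 + 1
Counting gives 6.

6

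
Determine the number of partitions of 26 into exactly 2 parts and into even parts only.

The partitions of 26 that satisfy the conditions:
2+24
4+22
6+20
8+18
10+16
12+14
That's 6 in total.

6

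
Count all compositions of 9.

There are 8 gaps and each independently is a cut or not, giving 2^8 = 256.

256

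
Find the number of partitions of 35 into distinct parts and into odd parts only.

29

There are too many to list fully; the first 12 (by largest part) are:
35
31 + 3 + 1
29 + 5 + 1
27 + 7 + 1
27 + 5 + 3
25 + 9 + 1
25 + 7 + 3
23 + 11 + 1
23 + 9 + 3
23 + 7 + 5
21 + 13 + 1
21 + 11 + 3
…and 17 more, for 29 total.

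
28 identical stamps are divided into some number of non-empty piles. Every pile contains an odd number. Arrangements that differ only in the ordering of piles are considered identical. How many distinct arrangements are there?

222

There are 222 such partitions.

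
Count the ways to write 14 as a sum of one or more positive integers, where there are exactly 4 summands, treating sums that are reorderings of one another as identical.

Enumerating:
11,1,1,1
10,2,1,1
9,3,1,1
9,2,2,1
8,4,1,1
8,3,2,1
8,2,2,2
7,5,1,1
7,4,2,1
7,3,3,1
7,3,2,2
6,6,1,1
6,5,2,1
6,4,3,1
6,4,2,2
6,3,3,2
5,5,3,1
5,5,2,2
5,4,4,1
5,4,3,2
5,3,3,3
4,4,4,2
4,4,3,3

23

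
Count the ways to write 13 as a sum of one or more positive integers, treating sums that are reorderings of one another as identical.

101

Enumerating by decreasing first part gives 101 partitions in all.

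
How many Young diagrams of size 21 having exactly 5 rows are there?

101

Direct enumeration gives 101 partitions.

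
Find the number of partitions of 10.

42

A partial list (first 12 by largest part):
10
9 + 1
8 + 2
8 + 1 + 1
7 + 3
7 + 2 + 1
7 + 1 + 1 + 1
6 + 4
6 + 3 + 1
6 + 2 + 2
6 + 2 + 1 + 1
6 + 1 + 1 + 1 + 1
…and 30 more, for 42 total.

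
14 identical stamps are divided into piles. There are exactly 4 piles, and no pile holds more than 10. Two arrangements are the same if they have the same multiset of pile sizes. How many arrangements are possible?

22

The partitions of 14 that satisfy the conditions:
10,2,1,1
9,3,1,1
9,2,2,1
8,4,1,1
8,3,2,1
8,2,2,2
7,5,1,1
7,4,2,1
7,3,3,1
7,3,2,2
6,6,1,1
6,5,2,1
6,4,3,1
6,4,2,2
6,3,3,2
5,5,3,1
5,5,2,2
5,4,4,1
5,4,3,2
5,3,3,3
4,4,4,2
4,4,3,3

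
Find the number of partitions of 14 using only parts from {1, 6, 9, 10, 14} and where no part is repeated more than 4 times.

Listing the qualifying partitions of 14:
14
10+1+1+1+1
6+6+1+1
Counting gives 3.

3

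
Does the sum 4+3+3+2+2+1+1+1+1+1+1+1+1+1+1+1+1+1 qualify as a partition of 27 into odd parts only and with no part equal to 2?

No

The parts sum to 27, and the condition 'every summand is odd' is violated.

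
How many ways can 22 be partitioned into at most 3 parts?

52

There are too many to list fully; the first 12 (by largest part) are:
22
21+1
20+2
20+1+1
19+3
19+2+1
18+4
18+3+1
18+2+2
17+5
17+4+1
17+3+2
…and 40 more, for 52 total.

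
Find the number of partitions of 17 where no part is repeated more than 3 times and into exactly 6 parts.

32

There are too many to list fully; the first 12 (by largest part) are:
10, 2, 2, 1, 1, 1
9, 3, 2, 1, 1, 1
9, 2, 2, 2, 1, 1
8, 4, 2, 1, 1, 1
8, 3, 3, 1, 1, 1
8, 3, 2, 2, 1, 1
7, 5, 2, 1, 1, 1
7, 4, 3, 1, 1, 1
7, 4, 2, 2, 1, 1
7, 3, 3, 2, 1, 1
7, 3, 2, 2, 2, 1
6, 6, 2, 1, 1, 1
…and 20 more, for 32 total.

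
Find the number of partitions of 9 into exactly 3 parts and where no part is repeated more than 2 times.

6

Enumerating:
7+1+1
6+2+1
5+3+1
5+2+2
4+4+1
4+3+2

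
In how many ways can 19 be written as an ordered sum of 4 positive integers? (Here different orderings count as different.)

816

By stars and bars with positive parts, the count is C(18,3) = 816.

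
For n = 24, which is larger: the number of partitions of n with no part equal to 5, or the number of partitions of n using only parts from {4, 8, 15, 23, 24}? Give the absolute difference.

Partitions of 24 with no part equal to 5: 1085.
Partitions of 24 using only parts from {4, 8, 15, 23, 24}: 5.
|1085 − 5| = 1080.

1080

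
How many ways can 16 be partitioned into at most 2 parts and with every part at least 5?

5

Listing the qualifying partitions of 16:
16
11, 5
10, 6
9, 7
8, 8
Counting gives 5.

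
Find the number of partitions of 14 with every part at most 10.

Enumerating by decreasing first part gives 128 partitions in all.

128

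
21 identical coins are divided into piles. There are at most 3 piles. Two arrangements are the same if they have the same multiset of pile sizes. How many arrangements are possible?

A partial list (first 12 by largest part):
21
20+1
19+2
19+1+1
18+3
18+2+1
17+4
17+3+1
17+2+2
16+5
16+4+1
16+3+2
…and 36 more, for 48 total.

48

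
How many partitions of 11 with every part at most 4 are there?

27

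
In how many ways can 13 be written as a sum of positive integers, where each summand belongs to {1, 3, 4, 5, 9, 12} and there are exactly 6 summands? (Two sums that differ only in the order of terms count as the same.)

2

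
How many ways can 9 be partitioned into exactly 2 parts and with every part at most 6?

2

Enumerating:
6,3
5,4
Counting gives 2.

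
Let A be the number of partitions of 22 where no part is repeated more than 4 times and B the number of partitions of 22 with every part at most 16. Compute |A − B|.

355

Partitions of 22 where no part is repeated more than 4 times: 628.
Partitions of 22 with every part at most 16: 983.
|628 − 983| = 355.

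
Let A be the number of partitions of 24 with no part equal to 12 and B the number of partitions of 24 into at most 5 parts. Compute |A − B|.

1165

Partitions of 24 with no part equal to 12: 1498.
Partitions of 24 into at most 5 parts: 333.
|1498 − 333| = 1165.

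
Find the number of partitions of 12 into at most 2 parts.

7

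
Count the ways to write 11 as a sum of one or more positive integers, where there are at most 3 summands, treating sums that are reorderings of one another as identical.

16

The partitions of 11 that satisfy the conditions:
11
10,1
9,2
9,1,1
8,3
8,2,1
7,4
7,3,1
7,2,2
6,5
6,4,1
6,3,2
5,5,1
5,4,2
5,3,3
4,4,3
Counting gives 16.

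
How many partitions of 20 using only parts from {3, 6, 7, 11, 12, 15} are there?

Enumerating:
11, 6, 3
11, 3, 3, 3
7, 7, 6
7, 7, 3, 3

4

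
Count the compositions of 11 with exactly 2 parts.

10

By stars and bars with positive parts, the count is C(10,1) = 10.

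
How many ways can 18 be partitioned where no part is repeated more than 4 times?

Direct enumeration gives 262 partitions.

262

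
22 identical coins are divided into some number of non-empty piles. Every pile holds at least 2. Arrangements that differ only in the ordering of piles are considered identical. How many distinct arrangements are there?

210

Counting exhaustively, 210 partitions satisfy the conditions.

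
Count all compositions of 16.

The number of compositions of n is 2^(n−1); here 2^15 = 32768.

32768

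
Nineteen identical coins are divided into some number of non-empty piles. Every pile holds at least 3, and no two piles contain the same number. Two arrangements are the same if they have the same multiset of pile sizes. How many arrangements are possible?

Listing the qualifying partitions of 19:
19
16,3
15,4
14,5
13,6
12,7
12,4,3
11,8
11,5,3
10,9
10,6,3
10,5,4
9,7,3
9,6,4
8,7,4
8,6,5
7,5,4,3
Counting gives 17.

17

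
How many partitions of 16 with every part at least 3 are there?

The partitions of 16 that satisfy the conditions:
16
13+3
12+4
11+5
10+6
10+3+3
9+7
9+4+3
8+8
8+5+3
8+4+4
7+6+3
7+5+4
7+3+3+3
6+6+4
6+5+5
6+4+3+3
5+5+3+3
5+4+4+3
4+4+4+4
4+3+3+3+3

21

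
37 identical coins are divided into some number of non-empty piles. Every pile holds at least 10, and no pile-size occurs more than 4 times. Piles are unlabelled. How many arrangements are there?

They are:
37
10, 27
11, 26
12, 25
13, 24
14, 23
15, 22
16, 21
17, 20
18, 19
10, 10, 17
10, 11, 16
10, 12, 15
11, 11, 15
10, 13, 14
11, 12, 14
11, 13, 13
12, 12, 13
Counting gives 18.

18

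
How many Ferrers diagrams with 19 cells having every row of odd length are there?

There are too many to list fully; the first 12 (by largest part) are:
19
17,1,1
15,3,1
15,1,1,1,1
13,5,1
13,3,3
13,3,1,1,1
13,1,1,1,1,1,1
11,7,1
11,5,3
11,5,1,1,1
11,3,3,1,1
…and 42 more, for 54 total.

54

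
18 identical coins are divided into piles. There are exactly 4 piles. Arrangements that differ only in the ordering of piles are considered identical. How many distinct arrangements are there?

47

There are too many to list fully; the first 12 (by largest part) are:
15 + 1 + 1 + 1
14 + 2 + 1 + 1
13 + 3 + 1 + 1
13 + 2 + 2 + 1
12 + 4 + 1 + 1
12 + 3 + 2 + 1
12 + 2 + 2 + 2
11 + 5 + 1 + 1
11 + 4 + 2 + 1
11 + 3 + 3 + 1
11 + 3 + 2 + 2
10 + 6 + 1 + 1
…and 35 more, for 47 total.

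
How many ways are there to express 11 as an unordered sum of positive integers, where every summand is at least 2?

Listing the qualifying partitions of 11:
11
9 + 2
8 + 3
7 + 4
7 + 2 + 2
6 + 5
6 + 3 + 2
5 + 4 + 2
5 + 3 + 3
5 + 2 + 2 + 2
4 + 4 + 3
4 + 3 + 2 + 2
3 + 3 + 3 + 2
3 + 2 + 2 + 2 + 2
That's 14 in total.

14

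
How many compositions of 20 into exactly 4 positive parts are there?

969

A composition of 20 into 4 positive parts is chosen by placing 3 dividers among the 19 gaps between 20 units: C(19,3) = 969.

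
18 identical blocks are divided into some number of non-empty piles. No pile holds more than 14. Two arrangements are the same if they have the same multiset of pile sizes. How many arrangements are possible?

378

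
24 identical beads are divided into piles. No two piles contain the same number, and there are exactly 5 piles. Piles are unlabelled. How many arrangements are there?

Listing the qualifying partitions of 24:
14 + 4 + 3 + 2 + 1
13 + 5 + 3 + 2 + 1
12 + 6 + 3 + 2 + 1
12 + 5 + 4 + 2 + 1
11 + 7 + 3 + 2 + 1
11 + 6 + 4 + 2 + 1
11 + 5 + 4 + 3 + 1
10 + 8 + 3 + 2 + 1
10 + 7 + 4 + 2 + 1
10 + 6 + 5 + 2 + 1
10 + 6 + 4 + 3 + 1
10 + 5 + 4 + 3 + 2
9 + 8 + 4 + 2 + 1
9 + 7 + 5 + 2 + 1
9 + 7 + 4 + 3 + 1
9 + 6 + 5 + 3 + 1
9 + 6 + 4 + 3 + 2
8 + 7 + 6 + 2 + 1
8 + 7 + 5 + 3 + 1
8 + 7 + 4 + 3 + 2
8 + 6 + 5 + 4 + 1
8 + 6 + 5 + 3 + 2
7 + 6 + 5 + 4 + 2

23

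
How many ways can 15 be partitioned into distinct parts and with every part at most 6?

4

They are:
6 + 5 + 4
6 + 5 + 3 + 1
6 + 4 + 3 + 2
5 + 4 + 3 + 2 + 1
That's 4 in total.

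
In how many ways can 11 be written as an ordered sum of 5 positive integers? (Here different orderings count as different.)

210

Equivalently, choose which 4 of the 10 gaps become plus signs: C(10,4) = 210.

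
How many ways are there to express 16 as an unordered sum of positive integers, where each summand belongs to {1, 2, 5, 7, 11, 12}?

37

There are too many to list fully; the first 12 (by largest part) are:
12+2+2
12+2+1+1
12+1+1+1+1
11+5
11+2+2+1
11+2+1+1+1
11+1+1+1+1+1
7+7+2
7+7+1+1
7+5+2+2
7+5+2+1+1
7+5+1+1+1+1
…and 25 more, for 37 total.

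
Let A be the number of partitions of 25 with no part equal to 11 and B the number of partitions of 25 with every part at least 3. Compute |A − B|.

1693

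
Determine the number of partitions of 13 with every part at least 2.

24

Enumerating:
13
2, 11
3, 10
4, 9
2, 2, 9
5, 8
2, 3, 8
6, 7
2, 4, 7
3, 3, 7
2, 2, 2, 7
2, 5, 6
3, 4, 6
2, 2, 3, 6
3, 5, 5
4, 4, 5
2, 2, 4, 5
2, 3, 3, 5
2, 2, 2, 2, 5
2, 3, 4, 4
3, 3, 3, 4
2, 2, 2, 3, 4
2, 2, 3, 3, 3
2, 2, 2, 2, 2, 3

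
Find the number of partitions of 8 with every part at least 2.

Enumerating:
8
6 + 2
5 + 3
4 + 4
4 + 2 + 2
3 + 3 + 2
2 + 2 + 2 + 2
That's 7 in total.

7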